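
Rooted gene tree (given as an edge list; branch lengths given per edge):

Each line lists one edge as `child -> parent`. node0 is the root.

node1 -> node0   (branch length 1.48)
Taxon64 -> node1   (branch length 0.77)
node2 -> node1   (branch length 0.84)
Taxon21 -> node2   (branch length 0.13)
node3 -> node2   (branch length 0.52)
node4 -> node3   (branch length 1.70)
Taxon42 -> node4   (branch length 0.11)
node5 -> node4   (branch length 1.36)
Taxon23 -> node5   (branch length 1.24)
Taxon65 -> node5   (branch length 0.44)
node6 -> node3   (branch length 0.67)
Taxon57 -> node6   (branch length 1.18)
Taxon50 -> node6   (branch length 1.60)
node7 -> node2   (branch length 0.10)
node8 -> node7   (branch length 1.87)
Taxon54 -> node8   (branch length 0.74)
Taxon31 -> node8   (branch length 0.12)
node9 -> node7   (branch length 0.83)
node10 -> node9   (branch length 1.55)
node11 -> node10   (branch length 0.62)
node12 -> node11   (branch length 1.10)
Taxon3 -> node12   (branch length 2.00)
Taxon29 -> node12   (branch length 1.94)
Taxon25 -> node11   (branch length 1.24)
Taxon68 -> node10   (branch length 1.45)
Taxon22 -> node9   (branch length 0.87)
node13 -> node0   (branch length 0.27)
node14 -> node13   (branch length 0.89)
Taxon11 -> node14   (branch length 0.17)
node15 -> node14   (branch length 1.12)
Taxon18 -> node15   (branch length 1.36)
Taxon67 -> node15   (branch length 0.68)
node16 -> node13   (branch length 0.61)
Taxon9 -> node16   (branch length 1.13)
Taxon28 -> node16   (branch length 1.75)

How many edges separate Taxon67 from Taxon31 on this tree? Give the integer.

9

The MRCA of Taxon67 and Taxon31 is the root of the tree.
From Taxon67 up to that node: 4 branches. From Taxon31 up to the same node: 5 branches. Total: 4 + 5 = 9.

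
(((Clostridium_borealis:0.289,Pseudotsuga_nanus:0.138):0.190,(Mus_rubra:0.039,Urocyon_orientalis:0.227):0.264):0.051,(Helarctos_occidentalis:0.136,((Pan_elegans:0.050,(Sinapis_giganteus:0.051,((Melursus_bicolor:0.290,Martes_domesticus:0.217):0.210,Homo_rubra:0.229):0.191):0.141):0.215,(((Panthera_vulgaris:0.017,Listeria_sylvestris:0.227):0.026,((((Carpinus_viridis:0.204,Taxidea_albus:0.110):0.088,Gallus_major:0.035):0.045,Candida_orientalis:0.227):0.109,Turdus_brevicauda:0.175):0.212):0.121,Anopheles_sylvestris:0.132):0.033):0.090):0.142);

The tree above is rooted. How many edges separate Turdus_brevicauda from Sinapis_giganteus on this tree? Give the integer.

7

The MRCA of Turdus_brevicauda and Sinapis_giganteus is the node subtending ((Pan_elegans,(Sinapis_giganteus,((Melursus_bicolor,Martes_domesticus),Homo_rubra))),(((Panthera_vulgaris,Listeria_sylvestris),((((Carpinus_viridis,Taxidea_albus),Gallus_major),Candida_orientalis),Turdus_brevicauda)),Anopheles_sylvestris)).
From Turdus_brevicauda up to that node: 4 branches. From Sinapis_giganteus up to the same node: 3 branches. Total: 4 + 3 = 7.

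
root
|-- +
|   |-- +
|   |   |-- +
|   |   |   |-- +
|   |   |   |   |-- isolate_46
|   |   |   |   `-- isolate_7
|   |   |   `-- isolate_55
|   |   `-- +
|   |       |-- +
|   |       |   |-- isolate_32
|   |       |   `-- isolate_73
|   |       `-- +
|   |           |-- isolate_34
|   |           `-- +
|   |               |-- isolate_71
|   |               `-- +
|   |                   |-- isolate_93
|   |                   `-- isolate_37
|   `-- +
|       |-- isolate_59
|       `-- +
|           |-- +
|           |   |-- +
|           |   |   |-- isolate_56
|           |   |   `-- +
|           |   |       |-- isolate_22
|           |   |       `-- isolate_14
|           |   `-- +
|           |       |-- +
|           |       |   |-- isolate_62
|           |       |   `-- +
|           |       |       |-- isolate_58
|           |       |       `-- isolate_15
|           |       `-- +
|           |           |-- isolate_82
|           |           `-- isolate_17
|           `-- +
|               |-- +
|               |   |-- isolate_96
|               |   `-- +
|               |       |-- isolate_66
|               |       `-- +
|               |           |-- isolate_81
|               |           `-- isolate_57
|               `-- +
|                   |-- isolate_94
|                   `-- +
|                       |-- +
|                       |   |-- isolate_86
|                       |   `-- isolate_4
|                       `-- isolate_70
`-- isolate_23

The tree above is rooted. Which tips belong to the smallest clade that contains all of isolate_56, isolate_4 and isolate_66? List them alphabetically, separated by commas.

isolate_14, isolate_15, isolate_17, isolate_22, isolate_4, isolate_56, isolate_57, isolate_58, isolate_62, isolate_66, isolate_70, isolate_81, isolate_82, isolate_86, isolate_94, isolate_96

Tracing isolate_56: it sits inside (isolate_56,(isolate_22,isolate_14)).
Tracing isolate_4: it sits inside (isolate_86,isolate_4).
Tracing isolate_66: it sits inside (isolate_66,(isolate_81,isolate_57)).
The smallest clade enclosing all 3 is (((isolate_56,(isolate_22,isolate_14)),((isolate_62,(isolate_58,isolate_15)),(isolate_82,isolate_17))),((isolate_96,(isolate_66,(isolate_81,isolate_57))),(isolate_94,((isolate_86,isolate_4),isolate_70)))); the answer is its 16 terminal taxa in alphabetical order.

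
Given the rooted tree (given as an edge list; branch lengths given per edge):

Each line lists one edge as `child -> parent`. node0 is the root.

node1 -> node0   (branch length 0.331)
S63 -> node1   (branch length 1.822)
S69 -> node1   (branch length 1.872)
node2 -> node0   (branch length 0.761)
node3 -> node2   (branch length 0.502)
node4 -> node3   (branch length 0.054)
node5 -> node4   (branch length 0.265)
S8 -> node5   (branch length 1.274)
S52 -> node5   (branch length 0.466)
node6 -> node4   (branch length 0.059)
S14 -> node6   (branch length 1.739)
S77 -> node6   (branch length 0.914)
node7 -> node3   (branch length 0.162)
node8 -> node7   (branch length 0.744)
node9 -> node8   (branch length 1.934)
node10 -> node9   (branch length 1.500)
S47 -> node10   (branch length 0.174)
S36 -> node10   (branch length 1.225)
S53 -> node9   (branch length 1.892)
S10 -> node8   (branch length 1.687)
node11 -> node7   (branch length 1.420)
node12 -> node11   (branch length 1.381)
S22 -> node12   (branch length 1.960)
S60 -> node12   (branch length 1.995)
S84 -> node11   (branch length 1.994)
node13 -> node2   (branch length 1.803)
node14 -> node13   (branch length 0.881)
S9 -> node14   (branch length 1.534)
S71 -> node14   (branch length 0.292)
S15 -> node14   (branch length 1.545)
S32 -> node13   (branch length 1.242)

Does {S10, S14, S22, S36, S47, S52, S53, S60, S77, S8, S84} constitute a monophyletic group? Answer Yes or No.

The most recent common ancestor of these taxa subtends (((S8,S52),(S14,S77)),((((S47,S36),S53),S10),((S22,S60),S84))).
That clade has exactly 11 tips — every listed taxon and nothing else — so the group is monophyletic.

Yes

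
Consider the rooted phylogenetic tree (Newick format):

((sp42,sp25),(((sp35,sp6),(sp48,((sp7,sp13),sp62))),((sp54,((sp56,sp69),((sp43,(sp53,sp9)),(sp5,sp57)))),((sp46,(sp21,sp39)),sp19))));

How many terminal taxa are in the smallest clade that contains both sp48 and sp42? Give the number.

20

The MRCA of sp48 and sp42 is the root, so the clade is the entire tree.
That clade contains 20 terminal taxa: sp13, sp19, sp21, sp25, sp35, sp39, sp42, sp43, sp46, sp48, sp5, sp53, sp54, sp56, sp57, sp6, sp62, sp69, sp7, sp9.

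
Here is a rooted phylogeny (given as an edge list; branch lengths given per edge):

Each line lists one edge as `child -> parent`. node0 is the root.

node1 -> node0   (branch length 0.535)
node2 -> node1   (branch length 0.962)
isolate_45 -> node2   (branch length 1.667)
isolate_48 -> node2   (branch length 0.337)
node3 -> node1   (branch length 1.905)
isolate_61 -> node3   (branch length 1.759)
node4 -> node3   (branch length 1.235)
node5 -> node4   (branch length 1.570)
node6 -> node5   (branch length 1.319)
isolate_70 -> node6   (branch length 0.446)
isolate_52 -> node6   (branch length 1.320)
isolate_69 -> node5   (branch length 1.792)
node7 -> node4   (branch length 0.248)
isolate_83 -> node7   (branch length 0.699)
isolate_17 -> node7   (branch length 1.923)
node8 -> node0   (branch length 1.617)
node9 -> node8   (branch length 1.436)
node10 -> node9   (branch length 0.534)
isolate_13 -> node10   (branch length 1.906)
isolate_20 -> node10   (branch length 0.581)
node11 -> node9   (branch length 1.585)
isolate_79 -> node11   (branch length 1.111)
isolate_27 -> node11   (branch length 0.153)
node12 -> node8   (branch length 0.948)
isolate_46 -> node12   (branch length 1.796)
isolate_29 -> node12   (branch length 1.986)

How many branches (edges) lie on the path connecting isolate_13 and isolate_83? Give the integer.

The MRCA of isolate_13 and isolate_83 is the root of the tree.
From isolate_13 up to that node: 4 branches. From isolate_83 up to the same node: 5 branches. Total: 4 + 5 = 9.

9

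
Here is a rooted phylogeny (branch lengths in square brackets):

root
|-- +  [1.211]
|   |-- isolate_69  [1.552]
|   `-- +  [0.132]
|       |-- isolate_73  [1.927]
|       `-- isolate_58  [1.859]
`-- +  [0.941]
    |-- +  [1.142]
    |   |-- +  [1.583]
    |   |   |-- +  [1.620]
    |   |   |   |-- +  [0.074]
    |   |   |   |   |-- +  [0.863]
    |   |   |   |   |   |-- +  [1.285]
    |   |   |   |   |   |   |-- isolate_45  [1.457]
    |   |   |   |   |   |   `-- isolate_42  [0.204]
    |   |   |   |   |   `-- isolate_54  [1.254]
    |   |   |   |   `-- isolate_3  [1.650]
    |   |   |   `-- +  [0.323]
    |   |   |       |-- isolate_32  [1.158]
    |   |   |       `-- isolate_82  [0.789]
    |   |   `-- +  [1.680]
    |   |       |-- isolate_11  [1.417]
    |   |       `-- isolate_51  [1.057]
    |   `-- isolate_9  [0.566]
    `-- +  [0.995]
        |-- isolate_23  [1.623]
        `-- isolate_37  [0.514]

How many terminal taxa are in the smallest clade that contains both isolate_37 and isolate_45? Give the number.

The MRCA of isolate_37 and isolate_45 is the node subtending (((((((isolate_45,isolate_42),isolate_54),isolate_3),(isolate_32,isolate_82)),(isolate_11,isolate_51)),isolate_9),(isolate_23,isolate_37)).
That clade contains 11 terminal taxa: isolate_11, isolate_23, isolate_3, isolate_32, isolate_37, isolate_42, isolate_45, isolate_51, isolate_54, isolate_82, isolate_9.

11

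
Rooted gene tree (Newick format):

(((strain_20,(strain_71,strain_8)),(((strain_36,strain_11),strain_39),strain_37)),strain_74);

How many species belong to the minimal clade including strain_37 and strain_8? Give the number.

The MRCA of strain_37 and strain_8 is the node subtending ((strain_20,(strain_71,strain_8)),(((strain_36,strain_11),strain_39),strain_37)).
That clade contains 7 terminal taxa: strain_11, strain_20, strain_36, strain_37, strain_39, strain_71, strain_8.

7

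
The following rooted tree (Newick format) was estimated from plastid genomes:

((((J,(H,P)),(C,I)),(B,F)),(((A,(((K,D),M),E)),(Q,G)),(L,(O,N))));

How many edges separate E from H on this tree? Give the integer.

10

The MRCA of E and H is the root of the tree.
From E up to that node: 5 branches. From H up to the same node: 5 branches. Total: 5 + 5 = 10.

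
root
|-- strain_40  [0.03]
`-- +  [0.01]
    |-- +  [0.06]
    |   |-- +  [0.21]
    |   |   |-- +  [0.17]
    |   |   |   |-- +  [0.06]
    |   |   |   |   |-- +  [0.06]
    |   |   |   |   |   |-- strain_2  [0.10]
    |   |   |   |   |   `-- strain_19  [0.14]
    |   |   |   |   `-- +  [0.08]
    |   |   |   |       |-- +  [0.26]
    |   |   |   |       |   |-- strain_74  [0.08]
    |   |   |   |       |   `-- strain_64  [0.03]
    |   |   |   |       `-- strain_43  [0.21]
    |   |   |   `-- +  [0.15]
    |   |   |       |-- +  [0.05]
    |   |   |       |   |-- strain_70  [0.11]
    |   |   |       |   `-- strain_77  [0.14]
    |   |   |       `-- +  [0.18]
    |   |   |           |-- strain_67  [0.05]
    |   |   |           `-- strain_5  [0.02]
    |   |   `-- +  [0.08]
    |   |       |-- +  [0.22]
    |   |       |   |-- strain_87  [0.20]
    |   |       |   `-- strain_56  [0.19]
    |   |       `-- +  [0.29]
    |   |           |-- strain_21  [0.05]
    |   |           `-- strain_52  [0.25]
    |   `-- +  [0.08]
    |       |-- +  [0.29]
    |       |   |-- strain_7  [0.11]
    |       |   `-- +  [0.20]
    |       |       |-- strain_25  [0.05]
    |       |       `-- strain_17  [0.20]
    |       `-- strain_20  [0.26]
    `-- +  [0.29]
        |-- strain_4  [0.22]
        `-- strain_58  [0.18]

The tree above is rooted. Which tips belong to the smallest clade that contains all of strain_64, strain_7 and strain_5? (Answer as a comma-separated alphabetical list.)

strain_17, strain_19, strain_2, strain_20, strain_21, strain_25, strain_43, strain_5, strain_52, strain_56, strain_64, strain_67, strain_7, strain_70, strain_74, strain_77, strain_87

Tracing strain_64: it sits inside (strain_74,strain_64).
Tracing strain_7: it sits inside (strain_7,(strain_25,strain_17)).
Tracing strain_5: it sits inside (strain_67,strain_5).
The smallest clade enclosing all 3 is (((((strain_2,strain_19),((strain_74,strain_64),strain_43)),((strain_70,strain_77),(strain_67,strain_5))),((strain_87,strain_56),(strain_21,strain_52))),((strain_7,(strain_25,strain_17)),strain_20)); the answer is its 17 terminal taxa in alphabetical order.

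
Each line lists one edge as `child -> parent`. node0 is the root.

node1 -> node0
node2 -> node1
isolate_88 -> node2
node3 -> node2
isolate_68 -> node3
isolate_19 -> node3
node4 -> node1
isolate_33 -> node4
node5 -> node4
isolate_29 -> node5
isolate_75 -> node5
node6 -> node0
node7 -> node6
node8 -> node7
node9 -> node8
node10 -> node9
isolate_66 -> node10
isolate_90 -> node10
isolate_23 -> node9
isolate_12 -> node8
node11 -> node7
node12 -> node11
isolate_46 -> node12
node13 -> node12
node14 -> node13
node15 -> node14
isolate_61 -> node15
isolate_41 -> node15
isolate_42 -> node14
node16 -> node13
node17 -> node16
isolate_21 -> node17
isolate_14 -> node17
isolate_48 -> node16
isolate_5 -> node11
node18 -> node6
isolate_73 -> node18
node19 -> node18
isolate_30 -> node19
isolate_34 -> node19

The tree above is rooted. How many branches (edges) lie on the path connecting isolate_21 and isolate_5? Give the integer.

6

The MRCA of isolate_21 and isolate_5 is the node subtending ((isolate_46,(((isolate_61,isolate_41),isolate_42),((isolate_21,isolate_14),isolate_48))),isolate_5).
From isolate_21 up to that node: 5 branches. From isolate_5 up to the same node: 1 branch. Total: 5 + 1 = 6.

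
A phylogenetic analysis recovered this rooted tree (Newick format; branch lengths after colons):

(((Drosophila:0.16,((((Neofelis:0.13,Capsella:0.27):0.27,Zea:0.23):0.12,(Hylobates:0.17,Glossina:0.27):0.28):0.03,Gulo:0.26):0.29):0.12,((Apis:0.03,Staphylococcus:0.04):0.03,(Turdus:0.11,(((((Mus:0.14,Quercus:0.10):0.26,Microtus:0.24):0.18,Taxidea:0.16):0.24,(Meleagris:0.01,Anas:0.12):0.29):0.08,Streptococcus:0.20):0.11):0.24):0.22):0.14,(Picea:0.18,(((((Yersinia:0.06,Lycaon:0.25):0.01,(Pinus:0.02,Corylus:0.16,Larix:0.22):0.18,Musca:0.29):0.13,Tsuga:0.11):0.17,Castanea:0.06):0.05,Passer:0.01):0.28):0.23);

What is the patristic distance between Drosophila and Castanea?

The path runs Drosophila → … → MRCA → … → Castanea; the MRCA is the root of the tree.
Branch lengths along that path: 0.16 + 0.12 + 0.14 + 0.23 + 0.28 + 0.05 + 0.06 = 1.04.

1.04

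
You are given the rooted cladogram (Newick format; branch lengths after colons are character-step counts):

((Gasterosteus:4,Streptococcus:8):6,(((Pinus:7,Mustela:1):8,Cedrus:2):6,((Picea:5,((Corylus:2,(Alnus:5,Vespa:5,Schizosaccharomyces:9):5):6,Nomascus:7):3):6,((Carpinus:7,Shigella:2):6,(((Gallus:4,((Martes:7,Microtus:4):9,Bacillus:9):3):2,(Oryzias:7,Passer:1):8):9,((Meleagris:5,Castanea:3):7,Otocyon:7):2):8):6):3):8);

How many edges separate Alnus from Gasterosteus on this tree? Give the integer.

9

The MRCA of Alnus and Gasterosteus is the root of the tree.
From Alnus up to that node: 7 branches. From Gasterosteus up to the same node: 2 branches. Total: 7 + 2 = 9.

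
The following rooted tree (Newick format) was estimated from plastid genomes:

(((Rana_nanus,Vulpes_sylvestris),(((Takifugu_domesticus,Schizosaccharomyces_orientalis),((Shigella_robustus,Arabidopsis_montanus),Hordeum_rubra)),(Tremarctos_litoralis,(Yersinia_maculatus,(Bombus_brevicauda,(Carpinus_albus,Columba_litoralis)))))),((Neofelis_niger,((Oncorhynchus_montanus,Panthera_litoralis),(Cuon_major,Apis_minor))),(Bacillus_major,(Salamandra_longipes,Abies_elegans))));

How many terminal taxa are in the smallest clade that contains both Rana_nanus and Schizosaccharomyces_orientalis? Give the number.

12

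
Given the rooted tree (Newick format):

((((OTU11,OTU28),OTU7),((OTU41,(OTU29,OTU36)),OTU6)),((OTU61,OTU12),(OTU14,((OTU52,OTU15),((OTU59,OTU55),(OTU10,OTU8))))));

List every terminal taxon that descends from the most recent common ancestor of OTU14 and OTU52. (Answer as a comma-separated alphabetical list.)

OTU10, OTU14, OTU15, OTU52, OTU55, OTU59, OTU8

Tracing OTU14: it sits inside (OTU14,((OTU52,OTU15),((OTU59,OTU55),(OTU10,OTU8)))).
Tracing OTU52: it sits inside (OTU52,OTU15).
The smallest clade enclosing both is (OTU14,((OTU52,OTU15),((OTU59,OTU55),(OTU10,OTU8)))); the answer is its 7 terminal taxa in alphabetical order.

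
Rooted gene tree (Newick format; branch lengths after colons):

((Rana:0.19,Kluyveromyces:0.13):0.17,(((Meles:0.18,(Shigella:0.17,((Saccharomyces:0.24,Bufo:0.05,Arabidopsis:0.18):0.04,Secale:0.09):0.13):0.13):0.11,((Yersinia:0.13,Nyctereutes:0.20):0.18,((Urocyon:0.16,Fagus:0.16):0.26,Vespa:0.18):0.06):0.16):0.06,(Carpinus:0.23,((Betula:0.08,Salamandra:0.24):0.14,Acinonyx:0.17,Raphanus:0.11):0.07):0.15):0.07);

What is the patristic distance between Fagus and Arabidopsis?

1.23

The path runs Fagus → … → MRCA → … → Arabidopsis; the MRCA is the node subtending ((Meles,(Shigella,((Saccharomyces,Bufo,Arabidopsis),Secale))),((Yersinia,Nyctereutes),((Urocyon,Fagus),Vespa))).
Branch lengths along that path: 0.16 + 0.26 + 0.06 + 0.16 + 0.11 + 0.13 + 0.13 + 0.04 + 0.18 = 1.23.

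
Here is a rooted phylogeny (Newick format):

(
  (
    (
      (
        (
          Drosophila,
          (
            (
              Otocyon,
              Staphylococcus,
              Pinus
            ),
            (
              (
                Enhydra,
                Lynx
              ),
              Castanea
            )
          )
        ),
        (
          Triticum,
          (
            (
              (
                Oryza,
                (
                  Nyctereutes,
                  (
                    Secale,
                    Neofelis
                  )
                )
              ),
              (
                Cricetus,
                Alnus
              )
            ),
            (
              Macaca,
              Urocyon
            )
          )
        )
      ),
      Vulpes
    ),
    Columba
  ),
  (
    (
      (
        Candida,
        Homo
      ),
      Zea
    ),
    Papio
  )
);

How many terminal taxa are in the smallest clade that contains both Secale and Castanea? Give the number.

16

The MRCA of Secale and Castanea is the node subtending ((Drosophila,((Otocyon,Staphylococcus,Pinus),((Enhydra,Lynx),Castanea))),(Triticum,(((Oryza,(Nyctereutes,(Secale,Neofelis))),(Cricetus,Alnus)),(Macaca,Urocyon)))).
That clade contains 16 terminal taxa: Alnus, Castanea, Cricetus, Drosophila, Enhydra, Lynx, Macaca, Neofelis, Nyctereutes, Oryza, Otocyon, Pinus, Secale, Staphylococcus, Triticum, Urocyon.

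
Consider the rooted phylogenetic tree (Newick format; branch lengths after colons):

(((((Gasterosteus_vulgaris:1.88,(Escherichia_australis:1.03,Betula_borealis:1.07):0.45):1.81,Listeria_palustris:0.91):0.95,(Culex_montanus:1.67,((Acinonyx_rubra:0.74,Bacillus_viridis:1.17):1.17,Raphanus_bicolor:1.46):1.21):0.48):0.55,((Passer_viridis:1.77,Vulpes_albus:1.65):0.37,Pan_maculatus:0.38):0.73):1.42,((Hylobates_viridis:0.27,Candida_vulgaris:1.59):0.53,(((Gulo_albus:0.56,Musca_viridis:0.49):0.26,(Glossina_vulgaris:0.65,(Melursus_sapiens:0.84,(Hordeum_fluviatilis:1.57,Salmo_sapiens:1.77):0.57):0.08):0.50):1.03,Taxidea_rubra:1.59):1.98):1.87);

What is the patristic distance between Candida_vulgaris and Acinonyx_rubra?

9.56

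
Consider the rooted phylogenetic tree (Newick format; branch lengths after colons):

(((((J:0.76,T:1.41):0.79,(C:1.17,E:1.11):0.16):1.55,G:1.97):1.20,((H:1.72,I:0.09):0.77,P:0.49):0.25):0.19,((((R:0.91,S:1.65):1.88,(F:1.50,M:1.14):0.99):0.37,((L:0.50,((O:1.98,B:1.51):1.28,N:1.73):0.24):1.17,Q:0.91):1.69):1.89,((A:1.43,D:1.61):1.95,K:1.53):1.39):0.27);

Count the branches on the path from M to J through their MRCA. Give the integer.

10

The MRCA of M and J is the root of the tree.
From M up to that node: 5 branches. From J up to the same node: 5 branches. Total: 5 + 5 = 10.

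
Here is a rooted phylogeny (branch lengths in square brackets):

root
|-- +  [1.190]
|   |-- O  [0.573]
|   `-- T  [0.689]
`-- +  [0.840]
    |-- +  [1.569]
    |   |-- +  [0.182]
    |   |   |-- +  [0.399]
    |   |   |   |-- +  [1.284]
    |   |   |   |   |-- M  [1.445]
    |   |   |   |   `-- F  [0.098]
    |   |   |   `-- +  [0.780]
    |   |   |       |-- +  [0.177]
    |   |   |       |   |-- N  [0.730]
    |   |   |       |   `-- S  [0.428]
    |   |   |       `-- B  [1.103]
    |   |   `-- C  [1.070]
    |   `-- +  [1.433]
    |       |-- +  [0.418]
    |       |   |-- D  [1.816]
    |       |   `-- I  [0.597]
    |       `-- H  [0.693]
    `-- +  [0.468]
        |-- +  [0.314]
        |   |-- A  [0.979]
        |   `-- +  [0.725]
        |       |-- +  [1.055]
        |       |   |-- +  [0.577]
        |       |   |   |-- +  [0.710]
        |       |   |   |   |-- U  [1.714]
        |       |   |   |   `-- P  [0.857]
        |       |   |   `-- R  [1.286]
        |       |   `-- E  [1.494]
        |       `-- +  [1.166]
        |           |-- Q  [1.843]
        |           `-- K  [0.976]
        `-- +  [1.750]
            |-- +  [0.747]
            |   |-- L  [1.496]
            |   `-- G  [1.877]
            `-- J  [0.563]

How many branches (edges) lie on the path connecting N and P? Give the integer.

The MRCA of N and P is the node subtending (((((M,F),((N,S),B)),C),((D,I),H)),((A,((((U,P),R),E),(Q,K))),((L,G),J))).
From N up to that node: 6 branches. From P up to the same node: 7 branches. Total: 6 + 7 = 13.

13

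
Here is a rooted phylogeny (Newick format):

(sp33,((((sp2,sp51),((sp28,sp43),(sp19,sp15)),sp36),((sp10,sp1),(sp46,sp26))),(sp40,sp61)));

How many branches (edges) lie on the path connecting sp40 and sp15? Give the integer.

The MRCA of sp40 and sp15 is the node subtending ((((sp2,sp51),((sp28,sp43),(sp19,sp15)),sp36),((sp10,sp1),(sp46,sp26))),(sp40,sp61)).
From sp40 up to that node: 2 branches. From sp15 up to the same node: 5 branches. Total: 2 + 5 = 7.

7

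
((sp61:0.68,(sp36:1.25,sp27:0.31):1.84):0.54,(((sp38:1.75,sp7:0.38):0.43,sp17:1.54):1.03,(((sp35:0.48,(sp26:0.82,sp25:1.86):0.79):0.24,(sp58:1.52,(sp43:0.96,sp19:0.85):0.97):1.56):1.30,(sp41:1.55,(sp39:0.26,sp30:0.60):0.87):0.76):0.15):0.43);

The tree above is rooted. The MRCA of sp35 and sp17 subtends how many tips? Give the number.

12

The MRCA of sp35 and sp17 is the node subtending (((sp38,sp7),sp17),(((sp35,(sp26,sp25)),(sp58,(sp43,sp19))),(sp41,(sp39,sp30)))).
That clade contains 12 terminal taxa: sp17, sp19, sp25, sp26, sp30, sp35, sp38, sp39, sp41, sp43, sp58, sp7.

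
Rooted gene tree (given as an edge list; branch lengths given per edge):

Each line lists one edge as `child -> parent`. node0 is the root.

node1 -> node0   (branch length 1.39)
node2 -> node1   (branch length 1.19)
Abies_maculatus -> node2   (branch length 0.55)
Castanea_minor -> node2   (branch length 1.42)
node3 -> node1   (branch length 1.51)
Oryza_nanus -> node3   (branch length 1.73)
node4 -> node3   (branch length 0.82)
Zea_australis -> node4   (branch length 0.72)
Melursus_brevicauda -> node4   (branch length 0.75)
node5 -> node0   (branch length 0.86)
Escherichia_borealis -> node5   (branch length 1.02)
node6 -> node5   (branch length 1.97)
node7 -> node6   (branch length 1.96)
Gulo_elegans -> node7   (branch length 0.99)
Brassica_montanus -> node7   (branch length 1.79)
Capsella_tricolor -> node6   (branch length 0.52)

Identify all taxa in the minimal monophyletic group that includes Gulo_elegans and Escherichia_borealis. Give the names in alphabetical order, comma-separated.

Tracing Gulo_elegans: it sits inside (Gulo_elegans,Brassica_montanus).
Tracing Escherichia_borealis: it sits inside (Escherichia_borealis,((Gulo_elegans,Brassica_montanus),Capsella_tricolor)).
The smallest clade enclosing both is (Escherichia_borealis,((Gulo_elegans,Brassica_montanus),Capsella_tricolor)); the answer is its 4 terminal taxa in alphabetical order.

Brassica_montanus, Capsella_tricolor, Escherichia_borealis, Gulo_elegans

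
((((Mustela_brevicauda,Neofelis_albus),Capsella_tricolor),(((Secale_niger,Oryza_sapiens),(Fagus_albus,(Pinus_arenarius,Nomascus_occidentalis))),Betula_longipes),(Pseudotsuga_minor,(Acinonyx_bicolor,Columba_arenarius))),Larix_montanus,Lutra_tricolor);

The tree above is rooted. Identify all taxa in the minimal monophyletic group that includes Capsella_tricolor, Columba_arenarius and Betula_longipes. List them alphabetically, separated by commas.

Acinonyx_bicolor, Betula_longipes, Capsella_tricolor, Columba_arenarius, Fagus_albus, Mustela_brevicauda, Neofelis_albus, Nomascus_occidentalis, Oryza_sapiens, Pinus_arenarius, Pseudotsuga_minor, Secale_niger

Tracing Capsella_tricolor: it sits inside ((Mustela_brevicauda,Neofelis_albus),Capsella_tricolor).
Tracing Columba_arenarius: it sits inside (Acinonyx_bicolor,Columba_arenarius).
Tracing Betula_longipes: it sits inside (((Secale_niger,Oryza_sapiens),(Fagus_albus,(Pinus_arenarius,Nomascus_occidentalis))),Betula_longipes).
The smallest clade enclosing all 3 is (((Mustela_brevicauda,Neofelis_albus),Capsella_tricolor),(((Secale_niger,Oryza_sapiens),(Fagus_albus,(Pinus_arenarius,Nomascus_occidentalis))),Betula_longipes),(Pseudotsuga_minor,(Acinonyx_bicolor,Columba_arenarius))); the answer is its 12 terminal taxa in alphabetical order.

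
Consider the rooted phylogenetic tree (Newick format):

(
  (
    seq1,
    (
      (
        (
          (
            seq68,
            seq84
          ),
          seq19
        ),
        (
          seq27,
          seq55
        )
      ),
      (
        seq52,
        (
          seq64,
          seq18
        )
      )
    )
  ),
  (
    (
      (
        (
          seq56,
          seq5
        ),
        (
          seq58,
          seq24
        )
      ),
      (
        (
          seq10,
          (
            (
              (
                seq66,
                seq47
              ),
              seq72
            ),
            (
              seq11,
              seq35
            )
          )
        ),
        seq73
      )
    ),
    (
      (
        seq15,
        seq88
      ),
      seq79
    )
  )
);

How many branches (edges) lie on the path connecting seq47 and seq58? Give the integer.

The MRCA of seq47 and seq58 is the node subtending (((seq56,seq5),(seq58,seq24)),((seq10,(((seq66,seq47),seq72),(seq11,seq35))),seq73)).
From seq47 up to that node: 6 branches. From seq58 up to the same node: 3 branches. Total: 6 + 3 = 9.

9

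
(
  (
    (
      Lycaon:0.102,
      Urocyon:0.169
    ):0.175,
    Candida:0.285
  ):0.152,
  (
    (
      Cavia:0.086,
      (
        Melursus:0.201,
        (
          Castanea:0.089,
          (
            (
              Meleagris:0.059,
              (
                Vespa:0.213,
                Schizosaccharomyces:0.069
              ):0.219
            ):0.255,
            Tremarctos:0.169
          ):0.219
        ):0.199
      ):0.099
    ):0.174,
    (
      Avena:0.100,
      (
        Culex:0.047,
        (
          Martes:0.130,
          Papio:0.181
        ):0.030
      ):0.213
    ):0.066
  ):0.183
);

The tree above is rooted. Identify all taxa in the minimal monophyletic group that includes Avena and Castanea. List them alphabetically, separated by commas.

Avena, Castanea, Cavia, Culex, Martes, Meleagris, Melursus, Papio, Schizosaccharomyces, Tremarctos, Vespa

Tracing Avena: it sits inside (Avena,(Culex,(Martes,Papio))).
Tracing Castanea: it sits inside (Castanea,((Meleagris,(Vespa,Schizosaccharomyces)),Tremarctos)).
The smallest clade enclosing both is ((Cavia,(Melursus,(Castanea,((Meleagris,(Vespa,Schizosaccharomyces)),Tremarctos)))),(Avena,(Culex,(Martes,Papio)))); the answer is its 11 terminal taxa in alphabetical order.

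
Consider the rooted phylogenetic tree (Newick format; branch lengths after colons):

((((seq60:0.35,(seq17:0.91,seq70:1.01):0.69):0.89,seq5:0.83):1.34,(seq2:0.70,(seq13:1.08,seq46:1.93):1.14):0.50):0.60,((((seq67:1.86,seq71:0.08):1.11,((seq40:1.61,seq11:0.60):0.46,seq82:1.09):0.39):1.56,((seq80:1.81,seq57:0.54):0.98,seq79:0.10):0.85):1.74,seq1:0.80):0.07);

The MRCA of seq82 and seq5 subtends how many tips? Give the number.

16

The MRCA of seq82 and seq5 is the root, so the clade is the entire tree.
That clade contains 16 terminal taxa: seq1, seq11, seq13, seq17, seq2, seq40, seq46, seq5, seq57, seq60, seq67, seq70, seq71, seq79, seq80, seq82.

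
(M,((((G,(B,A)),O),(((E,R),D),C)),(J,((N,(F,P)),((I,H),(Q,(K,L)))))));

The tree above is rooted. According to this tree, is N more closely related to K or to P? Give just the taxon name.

The MRCA of N and P subtends (N,(F,P)) (3 taxa).
The MRCA of N and K subtends ((N,(F,P)),((I,H),(Q,(K,L)))) (8 taxa).
The first is nested inside the second, so N shares a more recent common ancestor with P.

P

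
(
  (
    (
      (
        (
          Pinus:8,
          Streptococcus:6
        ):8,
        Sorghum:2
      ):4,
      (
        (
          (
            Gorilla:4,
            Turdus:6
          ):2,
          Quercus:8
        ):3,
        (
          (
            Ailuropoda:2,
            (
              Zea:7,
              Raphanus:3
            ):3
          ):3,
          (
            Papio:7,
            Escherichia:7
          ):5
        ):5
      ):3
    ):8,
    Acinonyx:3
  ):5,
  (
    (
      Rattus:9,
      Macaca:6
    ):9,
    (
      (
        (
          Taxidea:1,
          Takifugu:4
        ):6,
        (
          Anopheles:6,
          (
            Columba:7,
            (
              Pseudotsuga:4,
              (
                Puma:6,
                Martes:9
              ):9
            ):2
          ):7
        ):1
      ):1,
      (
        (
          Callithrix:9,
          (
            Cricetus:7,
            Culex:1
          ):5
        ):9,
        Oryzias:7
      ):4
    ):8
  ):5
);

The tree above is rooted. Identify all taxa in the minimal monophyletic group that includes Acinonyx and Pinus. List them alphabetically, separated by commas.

Acinonyx, Ailuropoda, Escherichia, Gorilla, Papio, Pinus, Quercus, Raphanus, Sorghum, Streptococcus, Turdus, Zea

Tracing Acinonyx: it sits inside ((((Pinus,Streptococcus),Sorghum),(((Gorilla,Turdus),Quercus),((Ailuropoda,(Zea,Raphanus)),(Papio,Escherichia)))),Acinonyx).
Tracing Pinus: it sits inside (Pinus,Streptococcus).
The smallest clade enclosing both is ((((Pinus,Streptococcus),Sorghum),(((Gorilla,Turdus),Quercus),((Ailuropoda,(Zea,Raphanus)),(Papio,Escherichia)))),Acinonyx); the answer is its 12 terminal taxa in alphabetical order.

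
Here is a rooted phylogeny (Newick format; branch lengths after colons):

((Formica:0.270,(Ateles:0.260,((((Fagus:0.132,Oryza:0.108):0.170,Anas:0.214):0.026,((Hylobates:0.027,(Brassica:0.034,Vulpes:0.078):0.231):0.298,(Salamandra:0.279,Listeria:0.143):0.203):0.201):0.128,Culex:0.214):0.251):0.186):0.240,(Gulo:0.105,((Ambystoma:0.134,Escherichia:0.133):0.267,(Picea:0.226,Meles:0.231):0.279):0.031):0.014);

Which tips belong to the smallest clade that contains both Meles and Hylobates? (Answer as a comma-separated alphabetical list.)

Ambystoma, Anas, Ateles, Brassica, Culex, Escherichia, Fagus, Formica, Gulo, Hylobates, Listeria, Meles, Oryza, Picea, Salamandra, Vulpes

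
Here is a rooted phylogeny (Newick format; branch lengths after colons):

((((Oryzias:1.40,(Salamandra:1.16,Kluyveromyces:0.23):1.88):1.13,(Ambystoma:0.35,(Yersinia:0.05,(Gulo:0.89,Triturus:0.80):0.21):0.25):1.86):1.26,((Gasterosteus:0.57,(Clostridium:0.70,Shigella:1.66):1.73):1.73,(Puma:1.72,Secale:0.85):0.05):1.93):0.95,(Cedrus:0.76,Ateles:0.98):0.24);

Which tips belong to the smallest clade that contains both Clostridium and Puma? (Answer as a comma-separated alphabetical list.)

Clostridium, Gasterosteus, Puma, Secale, Shigella

Tracing Clostridium: it sits inside (Clostridium,Shigella).
Tracing Puma: it sits inside (Puma,Secale).
The smallest clade enclosing both is ((Gasterosteus,(Clostridium,Shigella)),(Puma,Secale)); the answer is its 5 terminal taxa in alphabetical order.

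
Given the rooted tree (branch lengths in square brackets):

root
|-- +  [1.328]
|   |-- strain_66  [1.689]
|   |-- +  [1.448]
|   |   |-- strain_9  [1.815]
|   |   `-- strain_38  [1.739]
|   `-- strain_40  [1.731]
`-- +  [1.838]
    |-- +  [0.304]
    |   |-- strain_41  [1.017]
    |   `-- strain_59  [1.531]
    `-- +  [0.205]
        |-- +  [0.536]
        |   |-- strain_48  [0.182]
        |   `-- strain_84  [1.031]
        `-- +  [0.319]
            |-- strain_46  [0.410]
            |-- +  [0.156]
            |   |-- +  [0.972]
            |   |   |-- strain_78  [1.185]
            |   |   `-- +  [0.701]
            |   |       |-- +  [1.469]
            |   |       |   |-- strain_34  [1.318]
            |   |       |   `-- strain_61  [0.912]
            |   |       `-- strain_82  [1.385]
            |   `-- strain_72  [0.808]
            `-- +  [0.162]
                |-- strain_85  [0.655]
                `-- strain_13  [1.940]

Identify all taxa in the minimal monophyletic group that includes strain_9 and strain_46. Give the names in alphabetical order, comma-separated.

Tracing strain_9: it sits inside (strain_9,strain_38).
Tracing strain_46: it sits inside (strain_46,((strain_78,((strain_34,strain_61),strain_82)),strain_72),(strain_85,strain_13)).
The smallest clade enclosing both is the whole tree (their MRCA is the root), so the answer is all 16 tips in alphabetical order.

strain_13, strain_34, strain_38, strain_40, strain_41, strain_46, strain_48, strain_59, strain_61, strain_66, strain_72, strain_78, strain_82, strain_84, strain_85, strain_9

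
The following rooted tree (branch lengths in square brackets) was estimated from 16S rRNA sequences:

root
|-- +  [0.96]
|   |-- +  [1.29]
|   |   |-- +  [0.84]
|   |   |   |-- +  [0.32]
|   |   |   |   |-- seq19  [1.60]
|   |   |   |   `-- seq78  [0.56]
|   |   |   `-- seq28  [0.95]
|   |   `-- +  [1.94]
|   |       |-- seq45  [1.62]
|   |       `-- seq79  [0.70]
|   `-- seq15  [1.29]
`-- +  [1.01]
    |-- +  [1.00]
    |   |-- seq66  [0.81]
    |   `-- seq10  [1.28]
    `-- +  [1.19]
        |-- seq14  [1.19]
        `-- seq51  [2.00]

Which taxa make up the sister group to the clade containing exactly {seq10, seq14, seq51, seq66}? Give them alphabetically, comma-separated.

seq15, seq19, seq28, seq45, seq78, seq79

The clade containing exactly {seq10, seq14, seq51, seq66} attaches directly to the root of the tree.
The other lineage descending from that same node — the sister group — is ((((seq19,seq78),seq28),(seq45,seq79)),seq15); its 6 tips in alphabetical order are the answer.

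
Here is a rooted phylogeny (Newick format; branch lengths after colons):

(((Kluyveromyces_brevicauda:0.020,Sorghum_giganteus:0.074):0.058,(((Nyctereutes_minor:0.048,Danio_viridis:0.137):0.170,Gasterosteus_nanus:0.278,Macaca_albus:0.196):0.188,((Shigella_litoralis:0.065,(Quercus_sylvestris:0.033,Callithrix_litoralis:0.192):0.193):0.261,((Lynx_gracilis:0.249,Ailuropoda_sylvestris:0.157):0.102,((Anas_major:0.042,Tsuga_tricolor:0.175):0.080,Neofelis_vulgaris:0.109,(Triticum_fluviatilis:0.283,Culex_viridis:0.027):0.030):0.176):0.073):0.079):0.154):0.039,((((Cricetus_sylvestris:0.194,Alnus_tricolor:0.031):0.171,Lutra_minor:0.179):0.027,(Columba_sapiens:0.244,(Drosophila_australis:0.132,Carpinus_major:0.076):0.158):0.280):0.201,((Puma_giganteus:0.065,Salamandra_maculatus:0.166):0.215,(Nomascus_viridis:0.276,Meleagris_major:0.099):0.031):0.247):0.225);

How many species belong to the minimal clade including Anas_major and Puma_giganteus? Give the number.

26

The MRCA of Anas_major and Puma_giganteus is the root, so the clade is the entire tree.
That clade contains 26 terminal taxa: Ailuropoda_sylvestris, Alnus_tricolor, Anas_major, Callithrix_litoralis, Carpinus_major, Columba_sapiens, Cricetus_sylvestris, Culex_viridis, Danio_viridis, Drosophila_australis, Gasterosteus_nanus, Kluyveromyces_brevicauda, Lutra_minor, Lynx_gracilis, Macaca_albus, Meleagris_major, Neofelis_vulgaris, Nomascus_viridis, Nyctereutes_minor, Puma_giganteus, Quercus_sylvestris, Salamandra_maculatus, Shigella_litoralis, Sorghum_giganteus, Triticum_fluviatilis, Tsuga_tricolor.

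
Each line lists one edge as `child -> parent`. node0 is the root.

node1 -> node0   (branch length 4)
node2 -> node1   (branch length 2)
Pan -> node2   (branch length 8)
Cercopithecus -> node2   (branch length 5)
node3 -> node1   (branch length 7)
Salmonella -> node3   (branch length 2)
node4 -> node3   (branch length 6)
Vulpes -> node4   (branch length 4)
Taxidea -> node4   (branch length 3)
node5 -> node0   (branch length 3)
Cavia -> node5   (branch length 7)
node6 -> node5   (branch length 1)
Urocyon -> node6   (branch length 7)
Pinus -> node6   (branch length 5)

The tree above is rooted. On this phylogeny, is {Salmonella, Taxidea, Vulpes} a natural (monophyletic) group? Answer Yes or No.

Yes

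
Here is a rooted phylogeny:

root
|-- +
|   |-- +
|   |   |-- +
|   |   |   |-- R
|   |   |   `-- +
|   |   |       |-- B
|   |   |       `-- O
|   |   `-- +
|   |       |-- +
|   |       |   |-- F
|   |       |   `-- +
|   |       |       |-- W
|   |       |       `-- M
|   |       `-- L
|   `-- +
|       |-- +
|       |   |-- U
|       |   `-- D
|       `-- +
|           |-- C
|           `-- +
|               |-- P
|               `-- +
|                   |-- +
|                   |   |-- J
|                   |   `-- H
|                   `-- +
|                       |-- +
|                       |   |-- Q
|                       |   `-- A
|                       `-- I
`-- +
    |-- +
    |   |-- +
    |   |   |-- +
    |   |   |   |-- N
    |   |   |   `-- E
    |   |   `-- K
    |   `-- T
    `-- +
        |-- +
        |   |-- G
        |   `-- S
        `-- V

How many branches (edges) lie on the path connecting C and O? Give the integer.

7

The MRCA of C and O is the node subtending (((R,(B,O)),((F,(W,M)),L)),((U,D),(C,(P,((J,H),((Q,A),I)))))).
From C up to that node: 3 branches. From O up to the same node: 4 branches. Total: 3 + 4 = 7.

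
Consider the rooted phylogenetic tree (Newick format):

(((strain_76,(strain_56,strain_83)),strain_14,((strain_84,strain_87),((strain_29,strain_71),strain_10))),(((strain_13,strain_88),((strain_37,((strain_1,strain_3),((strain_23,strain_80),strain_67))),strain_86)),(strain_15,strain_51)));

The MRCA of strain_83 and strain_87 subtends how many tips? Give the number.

9

The MRCA of strain_83 and strain_87 is the node subtending ((strain_76,(strain_56,strain_83)),strain_14,((strain_84,strain_87),((strain_29,strain_71),strain_10))).
That clade contains 9 terminal taxa: strain_10, strain_14, strain_29, strain_56, strain_71, strain_76, strain_83, strain_84, strain_87.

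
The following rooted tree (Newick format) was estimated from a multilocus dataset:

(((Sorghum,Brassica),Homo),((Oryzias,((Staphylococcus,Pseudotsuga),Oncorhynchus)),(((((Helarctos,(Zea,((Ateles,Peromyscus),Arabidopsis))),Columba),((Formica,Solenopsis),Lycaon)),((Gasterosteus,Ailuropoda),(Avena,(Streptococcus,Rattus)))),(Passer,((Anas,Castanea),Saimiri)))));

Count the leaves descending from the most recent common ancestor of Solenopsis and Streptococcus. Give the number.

The MRCA of Solenopsis and Streptococcus is the node subtending ((((Helarctos,(Zea,((Ateles,Peromyscus),Arabidopsis))),Columba),((Formica,Solenopsis),Lycaon)),((Gasterosteus,Ailuropoda),(Avena,(Streptococcus,Rattus)))).
That clade contains 14 terminal taxa: Ailuropoda, Arabidopsis, Ateles, Avena, Columba, Formica, Gasterosteus, Helarctos, Lycaon, Peromyscus, Rattus, Solenopsis, Streptococcus, Zea.

14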